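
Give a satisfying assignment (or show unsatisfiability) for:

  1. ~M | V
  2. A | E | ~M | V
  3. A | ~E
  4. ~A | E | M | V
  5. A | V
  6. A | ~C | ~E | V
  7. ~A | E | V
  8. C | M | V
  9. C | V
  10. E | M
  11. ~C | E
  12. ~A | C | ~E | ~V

A = True, C = True, V = False, M = False, E = True

Set A = True.
Set C = True.
  then (~C | E) forces E = True.
Set V = False.
  then (~M | V) forces M = False.
All clauses satisfied.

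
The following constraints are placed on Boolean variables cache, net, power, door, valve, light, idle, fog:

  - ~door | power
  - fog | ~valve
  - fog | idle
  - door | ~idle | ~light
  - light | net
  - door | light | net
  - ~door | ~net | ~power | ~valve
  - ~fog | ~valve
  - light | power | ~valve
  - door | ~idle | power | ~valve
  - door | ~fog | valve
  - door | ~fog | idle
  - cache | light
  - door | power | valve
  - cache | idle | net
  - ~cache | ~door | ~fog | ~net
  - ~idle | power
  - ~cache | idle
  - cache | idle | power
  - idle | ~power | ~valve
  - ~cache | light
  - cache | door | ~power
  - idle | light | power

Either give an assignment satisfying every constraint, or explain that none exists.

cache=T, net=F, power=T, door=T, valve=F, light=T, idle=T, fog=T

Set cache = True.
  then (~cache | idle) forces idle = True.
  then (~cache | light) forces light = True.
  then (door | ~idle | ~light) forces door = True.
  then (~idle | power) forces power = True.
Set net = False.
Set valve = False.
Set fog = True.
All clauses satisfied.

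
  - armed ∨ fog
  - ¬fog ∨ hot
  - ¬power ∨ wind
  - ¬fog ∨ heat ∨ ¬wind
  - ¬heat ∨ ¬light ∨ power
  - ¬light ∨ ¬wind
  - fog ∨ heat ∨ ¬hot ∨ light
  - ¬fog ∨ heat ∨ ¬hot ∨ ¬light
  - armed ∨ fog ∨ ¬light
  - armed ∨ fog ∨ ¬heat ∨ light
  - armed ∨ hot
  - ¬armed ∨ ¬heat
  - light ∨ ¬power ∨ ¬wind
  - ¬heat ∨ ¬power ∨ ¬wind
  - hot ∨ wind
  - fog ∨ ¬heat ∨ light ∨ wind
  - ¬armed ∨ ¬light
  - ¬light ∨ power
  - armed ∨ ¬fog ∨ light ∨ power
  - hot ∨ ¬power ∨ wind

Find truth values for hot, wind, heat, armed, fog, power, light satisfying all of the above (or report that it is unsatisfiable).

hot: True, wind: False, heat: False, armed: True, fog: True, power: False, light: False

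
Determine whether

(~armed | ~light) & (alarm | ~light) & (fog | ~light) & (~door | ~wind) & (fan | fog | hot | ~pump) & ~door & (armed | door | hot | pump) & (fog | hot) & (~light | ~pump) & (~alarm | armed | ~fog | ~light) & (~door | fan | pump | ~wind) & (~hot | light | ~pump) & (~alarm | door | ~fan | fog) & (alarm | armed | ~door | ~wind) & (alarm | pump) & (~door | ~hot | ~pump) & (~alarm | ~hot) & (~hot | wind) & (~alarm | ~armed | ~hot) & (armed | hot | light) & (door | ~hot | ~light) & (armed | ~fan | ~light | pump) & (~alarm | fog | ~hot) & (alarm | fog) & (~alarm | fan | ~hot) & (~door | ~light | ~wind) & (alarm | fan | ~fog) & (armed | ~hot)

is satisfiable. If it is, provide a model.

hot = False; fan = False; door = False; fog = True; light = False; pump = False; wind = False; armed = True; alarm = True

Unit clause (~door) forces door = False.
Try hot = True:
  (~alarm | ~hot) forces alarm = False.
  (alarm | ~light) forces light = False.
  (~hot | light | ~pump) forces pump = False.
  clause (alarm | pump) is falsified — backtrack.
So hot = False.
  then (fog | hot) forces fog = True.
Set fan = False.
  then (alarm | fan | ~fog) forces alarm = True.
Try light = True:
  (~armed | ~light) forces armed = False.
  clause (~alarm | armed | ~fog | ~light) is falsified — backtrack.
So light = False.
  then (armed | hot | light) forces armed = True.
Set pump = False.
Set wind = False.
All clauses satisfied.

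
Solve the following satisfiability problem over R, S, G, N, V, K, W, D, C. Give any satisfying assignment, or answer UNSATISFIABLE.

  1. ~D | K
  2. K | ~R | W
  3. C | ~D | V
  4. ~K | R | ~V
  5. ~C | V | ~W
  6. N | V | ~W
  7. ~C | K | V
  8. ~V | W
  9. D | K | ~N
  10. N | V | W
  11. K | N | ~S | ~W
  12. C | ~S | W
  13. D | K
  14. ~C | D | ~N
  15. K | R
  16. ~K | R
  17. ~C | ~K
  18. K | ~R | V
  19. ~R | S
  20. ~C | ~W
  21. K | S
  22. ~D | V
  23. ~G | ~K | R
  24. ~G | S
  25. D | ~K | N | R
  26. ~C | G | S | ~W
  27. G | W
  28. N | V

R: True, S: True, G: True, N: True, V: True, K: True, W: True, D: True, C: False

Try R = False:
  (K | R) forces K = True.
  clause (~K | R) is falsified — backtrack.
So R = True.
  then (~R | S) forces S = True.
Set G = True.
Set N = True.
Set V = True.
  then (~V | W) forces W = True.
  then (~C | ~W) forces C = False.
Try K = False:
  (~D | K) forces D = False.
  clause (D | K | ~N) is falsified — backtrack.
So K = True.
Set D = True.
All clauses satisfied.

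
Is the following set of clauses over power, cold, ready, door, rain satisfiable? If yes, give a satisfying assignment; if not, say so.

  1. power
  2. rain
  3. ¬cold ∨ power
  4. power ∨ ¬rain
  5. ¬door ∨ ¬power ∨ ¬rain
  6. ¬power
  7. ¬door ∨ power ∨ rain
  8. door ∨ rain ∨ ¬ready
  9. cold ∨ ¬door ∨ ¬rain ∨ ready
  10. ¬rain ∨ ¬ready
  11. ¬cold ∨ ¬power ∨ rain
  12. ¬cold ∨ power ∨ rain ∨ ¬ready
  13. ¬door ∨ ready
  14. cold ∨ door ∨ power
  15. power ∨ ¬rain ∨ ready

Unsatisfiable

Case power = True:
  Clause (¬power) is falsified — contradiction.
Case power = False:
  Clause (power) is falsified — contradiction.
Both cases fail, so the formula is unsatisfiable.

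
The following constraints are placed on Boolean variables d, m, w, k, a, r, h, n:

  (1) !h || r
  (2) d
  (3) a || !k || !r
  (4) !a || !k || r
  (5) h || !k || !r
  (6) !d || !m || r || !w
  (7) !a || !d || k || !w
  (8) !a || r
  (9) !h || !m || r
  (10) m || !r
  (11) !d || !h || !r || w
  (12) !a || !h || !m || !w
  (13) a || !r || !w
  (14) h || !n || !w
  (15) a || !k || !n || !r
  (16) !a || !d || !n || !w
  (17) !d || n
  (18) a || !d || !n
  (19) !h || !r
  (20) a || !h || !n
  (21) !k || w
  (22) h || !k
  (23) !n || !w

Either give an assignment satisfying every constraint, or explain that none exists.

Unit clause (d) forces d = True.
In (!d || n) only n is left, so n = True.
In (a || !d || !n) only a is left, so a = True.
In (!n || !w) only !w is left, so w = False.
In (!a || r) only r is left, so r = True.
In (m || !r) only m is left, so m = True.
In (!d || !h || !r || w) only !h is left, so h = False.
In (!k || w) only !k is left, so k = False.
All clauses satisfied.

d = True; m = True; w = False; k = False; a = True; r = True; h = False; n = True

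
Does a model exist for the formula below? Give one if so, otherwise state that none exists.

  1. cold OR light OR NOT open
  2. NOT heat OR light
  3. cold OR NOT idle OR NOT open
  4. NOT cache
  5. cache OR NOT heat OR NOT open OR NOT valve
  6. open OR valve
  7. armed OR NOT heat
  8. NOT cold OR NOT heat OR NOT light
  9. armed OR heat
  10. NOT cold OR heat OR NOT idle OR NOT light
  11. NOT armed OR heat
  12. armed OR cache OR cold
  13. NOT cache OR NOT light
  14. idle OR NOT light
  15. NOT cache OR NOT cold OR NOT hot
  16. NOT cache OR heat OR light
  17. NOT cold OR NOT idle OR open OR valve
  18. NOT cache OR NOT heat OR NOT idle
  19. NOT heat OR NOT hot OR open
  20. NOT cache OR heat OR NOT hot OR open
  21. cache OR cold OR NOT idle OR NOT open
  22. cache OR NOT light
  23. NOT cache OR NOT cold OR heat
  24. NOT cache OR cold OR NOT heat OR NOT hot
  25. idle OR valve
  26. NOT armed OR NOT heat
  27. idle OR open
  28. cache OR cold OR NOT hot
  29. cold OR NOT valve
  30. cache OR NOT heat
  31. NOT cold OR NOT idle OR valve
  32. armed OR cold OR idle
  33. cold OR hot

Case cache = True:
  Clause (NOT cache) is falsified — contradiction.
Case cache = False:
  (cache OR NOT light) forces light = False.
  (NOT heat OR light) forces heat = False.
  (armed OR heat) forces armed = True.
  Clause (NOT armed OR heat) is falsified — contradiction.
Both cases fail, so the formula is unsatisfiable.

Unsatisfiable — no assignment works.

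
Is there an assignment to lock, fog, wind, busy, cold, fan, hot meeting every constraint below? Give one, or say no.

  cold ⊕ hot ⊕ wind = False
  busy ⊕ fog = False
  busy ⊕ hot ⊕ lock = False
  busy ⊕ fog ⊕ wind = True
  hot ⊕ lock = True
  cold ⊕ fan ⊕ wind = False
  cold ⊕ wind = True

lock: False; fog: True; wind: True; busy: True; cold: False; fan: True; hot: True

cold ⊕ hot ⊕ wind = F ⊕ T ⊕ T = False ✓
busy ⊕ fog = T ⊕ T = False ✓
busy ⊕ hot ⊕ lock = T ⊕ T ⊕ F = False ✓
busy ⊕ fog ⊕ wind = T ⊕ T ⊕ T = True ✓
hot ⊕ lock = T ⊕ F = True ✓
cold ⊕ fan ⊕ wind = F ⊕ T ⊕ T = False ✓
cold ⊕ wind = F ⊕ T = True ✓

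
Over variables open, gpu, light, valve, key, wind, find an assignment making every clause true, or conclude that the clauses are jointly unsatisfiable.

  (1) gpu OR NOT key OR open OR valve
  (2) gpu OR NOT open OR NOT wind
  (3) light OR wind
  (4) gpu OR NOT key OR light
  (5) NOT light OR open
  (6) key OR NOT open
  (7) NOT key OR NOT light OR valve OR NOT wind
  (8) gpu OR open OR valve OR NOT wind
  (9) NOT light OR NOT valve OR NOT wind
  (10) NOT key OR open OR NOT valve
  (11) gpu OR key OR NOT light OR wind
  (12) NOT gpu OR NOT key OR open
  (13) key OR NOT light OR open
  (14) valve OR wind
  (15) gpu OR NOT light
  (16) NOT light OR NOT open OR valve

open = False; gpu = True; light = False; valve = True; key = False; wind = True

Set open = False.
  then (NOT light OR open) forces light = False.
  then (light OR wind) forces wind = True.
Set gpu = True.
  then (NOT gpu OR NOT key OR open) forces key = False.
Set valve = True.
All clauses satisfied.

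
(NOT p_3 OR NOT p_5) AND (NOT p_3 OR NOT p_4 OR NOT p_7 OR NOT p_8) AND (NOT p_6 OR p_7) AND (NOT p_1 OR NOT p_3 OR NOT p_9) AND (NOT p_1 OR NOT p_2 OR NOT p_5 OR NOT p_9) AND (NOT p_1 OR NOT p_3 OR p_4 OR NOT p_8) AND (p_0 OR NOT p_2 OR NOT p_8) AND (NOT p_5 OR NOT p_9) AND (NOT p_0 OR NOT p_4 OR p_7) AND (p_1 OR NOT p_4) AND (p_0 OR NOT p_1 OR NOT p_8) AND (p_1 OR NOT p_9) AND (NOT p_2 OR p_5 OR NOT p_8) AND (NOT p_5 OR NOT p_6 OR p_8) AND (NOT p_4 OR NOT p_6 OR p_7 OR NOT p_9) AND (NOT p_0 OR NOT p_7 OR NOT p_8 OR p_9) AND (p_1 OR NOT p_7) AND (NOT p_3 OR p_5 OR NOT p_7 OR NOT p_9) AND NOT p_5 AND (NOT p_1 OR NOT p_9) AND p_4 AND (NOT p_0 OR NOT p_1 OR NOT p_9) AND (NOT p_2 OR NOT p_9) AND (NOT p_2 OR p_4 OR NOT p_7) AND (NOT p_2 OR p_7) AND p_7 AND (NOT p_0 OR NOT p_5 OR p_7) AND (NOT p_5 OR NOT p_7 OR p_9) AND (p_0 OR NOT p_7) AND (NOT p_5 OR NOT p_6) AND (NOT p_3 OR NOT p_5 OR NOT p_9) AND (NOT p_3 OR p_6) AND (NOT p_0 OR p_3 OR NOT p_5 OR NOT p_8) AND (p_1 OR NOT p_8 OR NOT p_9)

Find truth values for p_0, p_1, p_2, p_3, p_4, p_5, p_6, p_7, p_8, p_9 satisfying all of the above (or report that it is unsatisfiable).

Unit clause (NOT p_5) forces p_5 = False.
Unit clause (p_4) forces p_4 = True.
Unit clause (p_7) forces p_7 = True.
In (p_0 OR NOT p_7) only p_0 is left, so p_0 = True.
In (p_1 OR NOT p_4) only p_1 is left, so p_1 = True.
In (NOT p_1 OR NOT p_9) only NOT p_9 is left, so p_9 = False.
In (NOT p_0 OR NOT p_7 OR NOT p_8 OR p_9) only NOT p_8 is left, so p_8 = False.
Set p_2 = False.
Set p_3 = False.
Set p_6 = True.
All clauses satisfied.

p_0: True, p_1: True, p_2: False, p_3: False, p_4: True, p_5: False, p_6: True, p_7: True, p_8: False, p_9: False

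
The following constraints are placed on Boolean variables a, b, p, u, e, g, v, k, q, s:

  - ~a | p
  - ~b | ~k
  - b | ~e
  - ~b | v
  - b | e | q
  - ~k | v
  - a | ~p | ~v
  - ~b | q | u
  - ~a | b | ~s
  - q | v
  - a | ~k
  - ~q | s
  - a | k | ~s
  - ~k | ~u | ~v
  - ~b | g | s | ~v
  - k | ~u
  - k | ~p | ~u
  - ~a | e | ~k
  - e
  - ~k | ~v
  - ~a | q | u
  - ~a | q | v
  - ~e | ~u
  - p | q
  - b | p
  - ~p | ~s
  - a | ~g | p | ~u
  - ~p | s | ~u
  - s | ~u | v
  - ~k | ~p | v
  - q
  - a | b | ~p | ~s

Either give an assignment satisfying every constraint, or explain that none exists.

Case q = True:
  (~q | s) forces s = True.
  (e) forces e = True.
  (b | ~e) forces b = True.
  (~b | ~k) forces k = False.
  (~b | v) forces v = True.
  (a | k | ~s) forces a = True.
  (~a | p) forces p = True.
  Clause (~p | ~s) is falsified — contradiction.
Case q = False:
  Clause (q) is falsified — contradiction.
Both cases fail, so the formula is unsatisfiable.

The formula is unsatisfiable.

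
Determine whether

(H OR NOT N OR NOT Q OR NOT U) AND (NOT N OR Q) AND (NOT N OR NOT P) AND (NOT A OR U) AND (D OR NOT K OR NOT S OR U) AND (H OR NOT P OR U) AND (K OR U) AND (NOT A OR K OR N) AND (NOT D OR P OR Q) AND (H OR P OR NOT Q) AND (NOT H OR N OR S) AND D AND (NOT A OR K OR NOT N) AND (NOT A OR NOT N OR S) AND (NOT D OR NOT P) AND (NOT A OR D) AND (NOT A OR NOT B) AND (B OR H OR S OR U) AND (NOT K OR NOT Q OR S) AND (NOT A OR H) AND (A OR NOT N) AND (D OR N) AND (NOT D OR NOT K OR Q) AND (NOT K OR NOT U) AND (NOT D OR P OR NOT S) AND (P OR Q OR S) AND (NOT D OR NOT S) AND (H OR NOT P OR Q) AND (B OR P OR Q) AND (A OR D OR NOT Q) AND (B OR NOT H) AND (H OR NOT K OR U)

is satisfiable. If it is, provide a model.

Case D = True:
  (NOT D OR NOT P) forces P = False.
  (NOT D OR P OR Q) forces Q = True.
  (H OR P OR NOT Q) forces H = True.
  (NOT D OR P OR NOT S) forces S = False.
  (NOT H OR N OR S) forces N = True.
  (NOT A OR NOT N OR S) forces A = False.
  Clause (A OR NOT N) is falsified — contradiction.
Case D = False:
  Clause (D) is falsified — contradiction.
Both cases fail, so the formula is unsatisfiable.

Unsatisfiable — no assignment works.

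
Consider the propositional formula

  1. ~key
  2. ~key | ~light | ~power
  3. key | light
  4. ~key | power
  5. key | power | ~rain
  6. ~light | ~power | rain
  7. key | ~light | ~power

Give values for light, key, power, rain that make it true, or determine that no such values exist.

Unit clause (~key) forces key = False.
In (key | light) only light is left, so light = True.
In (key | ~light | ~power) only ~power is left, so power = False.
In (key | power | ~rain) only ~rain is left, so rain = False.
Check each clause:
  (~key): ~key holds.
  (~key | ~light | ~power): ~key holds.
  (key | light): light holds.
  (~key | power): ~key holds.
  (key | power | ~rain): ~rain holds.
  (~light | ~power | rain): ~power holds.
  (key | ~light | ~power): ~power holds.
All clauses satisfied.

light: True, key: False, power: False, rain: False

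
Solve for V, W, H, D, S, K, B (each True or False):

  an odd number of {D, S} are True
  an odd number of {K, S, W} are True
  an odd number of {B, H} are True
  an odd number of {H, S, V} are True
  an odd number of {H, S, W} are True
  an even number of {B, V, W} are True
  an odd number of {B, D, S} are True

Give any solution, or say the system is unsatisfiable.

V: False, W: False, H: True, D: True, S: False, K: True, B: False

{D, S}: 1 true → odd ✓
{K, S, W}: 1 true → odd ✓
{B, H}: 1 true → odd ✓
{H, S, V}: 1 true → odd ✓
{H, S, W}: 1 true → odd ✓
{B, V, W}: 0 true → even ✓
{B, D, S}: 1 true → odd ✓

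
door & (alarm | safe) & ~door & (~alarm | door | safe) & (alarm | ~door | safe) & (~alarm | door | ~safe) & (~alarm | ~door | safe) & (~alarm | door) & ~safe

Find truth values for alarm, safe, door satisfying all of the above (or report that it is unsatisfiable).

Case door = True:
  Clause (~door) is falsified — contradiction.
Case door = False:
  Clause (door) is falsified — contradiction.
Both cases fail, so the formula is unsatisfiable.

Unsatisfiable — no assignment works.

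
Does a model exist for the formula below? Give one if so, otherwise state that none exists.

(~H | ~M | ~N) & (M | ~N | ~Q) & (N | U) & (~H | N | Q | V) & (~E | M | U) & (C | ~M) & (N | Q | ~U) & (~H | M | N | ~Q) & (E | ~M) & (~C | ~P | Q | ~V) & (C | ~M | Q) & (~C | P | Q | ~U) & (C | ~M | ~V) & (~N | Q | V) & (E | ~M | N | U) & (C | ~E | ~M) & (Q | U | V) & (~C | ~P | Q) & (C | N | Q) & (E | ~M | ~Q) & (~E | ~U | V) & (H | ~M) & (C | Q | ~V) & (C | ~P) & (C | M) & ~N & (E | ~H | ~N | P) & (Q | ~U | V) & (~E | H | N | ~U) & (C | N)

E: True, C: True, M: True, H: True, V: True, P: False, U: True, Q: True, N: False

Unit clause (~N) forces N = False.
In (C | N) only C is left, so C = True.
In (N | U) only U is left, so U = True.
In (N | Q | ~U) only Q is left, so Q = True.
Set E = True.
  then (~E | ~U | V) forces V = True.
  then (~E | H | N | ~U) forces H = True.
  then (~H | M | N | ~Q) forces M = True.
Set P = False.
All clauses satisfied.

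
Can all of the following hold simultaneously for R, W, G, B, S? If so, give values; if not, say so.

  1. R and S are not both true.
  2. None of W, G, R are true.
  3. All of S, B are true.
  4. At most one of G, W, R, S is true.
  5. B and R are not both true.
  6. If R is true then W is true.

R = False, W = False, G = False, B = True, S = True

  (1) R=F, S=T — not both ✓
  (2) {W, G, R}: 0 true — none ✓
  (3) {S, B}: all 2 true ✓
  (4) {G, W, R, S}: 1 true — at most one ✓
  (5) B=T, R=F — not both ✓
  (6) R=F ⇒ W: vacuous ✓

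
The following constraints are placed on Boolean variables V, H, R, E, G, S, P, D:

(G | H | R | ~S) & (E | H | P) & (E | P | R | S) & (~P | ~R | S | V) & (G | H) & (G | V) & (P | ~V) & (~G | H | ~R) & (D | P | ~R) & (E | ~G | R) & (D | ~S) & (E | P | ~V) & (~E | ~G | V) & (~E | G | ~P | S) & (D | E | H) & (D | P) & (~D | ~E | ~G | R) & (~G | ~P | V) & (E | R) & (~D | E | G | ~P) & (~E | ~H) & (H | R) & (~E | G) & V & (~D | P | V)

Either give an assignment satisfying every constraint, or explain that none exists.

V = True; H = True; R = True; E = False; G = True; S = True; P = True; D = True

Unit clause (V) forces V = True.
In (P | ~V) only P is left, so P = True.
Try H = False:
  (G | H) forces G = True.
  (~G | H | ~R) forces R = False.
  clause (H | R) is falsified — backtrack.
So H = True.
  then (~E | ~H) forces E = False.
  then (E | R) forces R = True.
Set G = True.
Set S = True.
  then (D | ~S) forces D = True.
All clauses satisfied.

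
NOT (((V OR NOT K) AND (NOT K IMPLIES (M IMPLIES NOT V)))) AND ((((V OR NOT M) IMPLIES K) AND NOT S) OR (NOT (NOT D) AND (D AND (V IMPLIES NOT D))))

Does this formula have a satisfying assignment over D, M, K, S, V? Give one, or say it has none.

D=F; M=T; K=T; S=F; V=F

  NOT (((V OR NOT K) AND (NOT K IMPLIES (M IMPLIES NOT V)))) = True
    (V OR NOT K) AND (NOT K IMPLIES (M IMPLIES NOT V)) = False
      V OR NOT K = False
        NOT K = False
      NOT K IMPLIES (M IMPLIES NOT V) = True
        NOT K = False
        M IMPLIES NOT V = True
          NOT V = True
  (((V OR NOT M) IMPLIES K) AND NOT S) OR (NOT (NOT D) AND (D AND (V IMPLIES NOT D))) = True
    ((V OR NOT M) IMPLIES K) AND NOT S = True
      (V OR NOT M) IMPLIES K = True
        V OR NOT M = False
          NOT M = False
      NOT S = True
    NOT (NOT D) AND (D AND (V IMPLIES NOT D)) = False
      NOT (NOT D) = False
        NOT D = True
      D AND (V IMPLIES NOT D) = False
        V IMPLIES NOT D = True
          NOT D = True
Both conjuncts True, so the formula holds.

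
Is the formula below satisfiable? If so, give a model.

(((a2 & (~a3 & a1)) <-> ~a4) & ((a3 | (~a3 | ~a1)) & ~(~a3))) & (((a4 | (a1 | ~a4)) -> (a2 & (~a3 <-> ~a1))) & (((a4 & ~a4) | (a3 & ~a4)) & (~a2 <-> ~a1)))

No satisfying assignment exists.

Case a3 = True: the formula simplifies to a4 & (((a4 | (a1 | ~a4)) -> (a2 & a1)) & (((a4 & ~a4) | ~a4) & (~a2 <-> ~a1))).
  a4 = True: the conjunct (a4 & ~a4) | ~a4 becomes (True & False) | ~True = False.
  a4 = False: the conjunct a4 is False.
Case a3 = False: the conjunct ~(~a3) becomes ~(~False) = False.
Both cases fail — unsatisfiable.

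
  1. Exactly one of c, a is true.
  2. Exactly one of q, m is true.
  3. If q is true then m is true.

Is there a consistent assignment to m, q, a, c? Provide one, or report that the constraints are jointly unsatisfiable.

m: True, q: False, a: True, c: False

  (1) {c, a}: 1 true — exactly one ✓
  (2) {q, m}: 1 true — exactly one ✓
  (3) q=F ⇒ m: vacuous ✓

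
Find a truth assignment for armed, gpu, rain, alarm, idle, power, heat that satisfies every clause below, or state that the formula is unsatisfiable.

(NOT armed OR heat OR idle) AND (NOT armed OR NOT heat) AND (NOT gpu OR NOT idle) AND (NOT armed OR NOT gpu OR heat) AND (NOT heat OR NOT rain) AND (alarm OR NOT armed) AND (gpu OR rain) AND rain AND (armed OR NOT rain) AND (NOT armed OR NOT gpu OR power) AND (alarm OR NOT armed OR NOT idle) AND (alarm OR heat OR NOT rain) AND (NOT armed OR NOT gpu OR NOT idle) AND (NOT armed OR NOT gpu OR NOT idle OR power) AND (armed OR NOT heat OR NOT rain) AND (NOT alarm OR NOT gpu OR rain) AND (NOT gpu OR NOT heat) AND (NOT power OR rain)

armed = True, gpu = False, rain = True, alarm = True, idle = True, power = False, heat = False

Unit clause (rain) forces rain = True.
In (armed OR NOT rain) only armed is left, so armed = True.
In (NOT armed OR NOT heat) only NOT heat is left, so heat = False.
In (NOT armed OR NOT gpu OR heat) only NOT gpu is left, so gpu = False.
In (alarm OR NOT armed) only alarm is left, so alarm = True.
In (NOT armed OR heat OR idle) only idle is left, so idle = True.
Set power = False.
All clauses satisfied.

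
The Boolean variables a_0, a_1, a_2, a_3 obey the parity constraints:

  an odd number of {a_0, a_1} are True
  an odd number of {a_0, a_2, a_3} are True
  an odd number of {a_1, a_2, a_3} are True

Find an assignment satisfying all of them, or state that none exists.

No satisfying assignment exists.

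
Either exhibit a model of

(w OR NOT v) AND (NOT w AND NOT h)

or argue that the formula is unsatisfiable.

w=F, h=F, v=F

  w OR NOT v = True
    NOT v = True
  NOT w AND NOT h = True
    NOT w = True
    NOT h = True
Both conjuncts True, so the formula holds.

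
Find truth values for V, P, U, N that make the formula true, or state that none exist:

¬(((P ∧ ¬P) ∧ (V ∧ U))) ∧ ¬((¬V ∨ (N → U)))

V = True, P = True, U = False, N = True

  ¬(((P ∧ ¬P) ∧ (V ∧ U))) = True
    (P ∧ ¬P) ∧ (V ∧ U) = False
      P ∧ ¬P = False
        ¬P = False
      V ∧ U = False
  ¬((¬V ∨ (N → U))) = True
    ¬V ∨ (N → U) = False
      ¬V = False
      N → U = False
Both conjuncts True, so the formula holds.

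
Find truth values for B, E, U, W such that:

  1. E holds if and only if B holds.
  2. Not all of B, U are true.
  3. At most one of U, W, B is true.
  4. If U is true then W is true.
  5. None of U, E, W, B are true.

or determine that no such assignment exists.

B: False; E: False; U: False; W: False

  (1) E=F, B=F — same ✓
  (2) {B, U}: 0/2 true — not all ✓
  (3) {U, W, B}: 0 true — at most one ✓
  (4) U=F ⇒ W: vacuous ✓
  (5) {U, E, W, B}: 0 true — none ✓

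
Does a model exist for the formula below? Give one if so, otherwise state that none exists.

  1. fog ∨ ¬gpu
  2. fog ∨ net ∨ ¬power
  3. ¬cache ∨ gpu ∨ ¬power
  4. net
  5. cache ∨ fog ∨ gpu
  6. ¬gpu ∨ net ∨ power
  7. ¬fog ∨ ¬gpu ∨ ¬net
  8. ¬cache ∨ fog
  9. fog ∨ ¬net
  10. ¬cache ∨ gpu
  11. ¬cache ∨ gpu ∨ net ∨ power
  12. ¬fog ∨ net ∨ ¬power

power = False, net = True, cache = False, gpu = False, fog = True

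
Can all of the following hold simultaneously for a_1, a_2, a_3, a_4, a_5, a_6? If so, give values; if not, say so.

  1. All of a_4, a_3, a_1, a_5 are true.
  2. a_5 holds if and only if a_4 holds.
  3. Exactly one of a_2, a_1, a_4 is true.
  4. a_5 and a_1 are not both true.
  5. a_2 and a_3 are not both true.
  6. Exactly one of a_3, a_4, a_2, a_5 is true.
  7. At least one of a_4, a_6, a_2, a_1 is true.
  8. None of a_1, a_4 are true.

Case a_1 = True:
  Constraint (8) is violated (a_1=T) — contradiction.
Case a_1 = False:
  Constraint (1) is violated (a_1=F) — contradiction.
Both cases fail — unsatisfiable.

Unsatisfiable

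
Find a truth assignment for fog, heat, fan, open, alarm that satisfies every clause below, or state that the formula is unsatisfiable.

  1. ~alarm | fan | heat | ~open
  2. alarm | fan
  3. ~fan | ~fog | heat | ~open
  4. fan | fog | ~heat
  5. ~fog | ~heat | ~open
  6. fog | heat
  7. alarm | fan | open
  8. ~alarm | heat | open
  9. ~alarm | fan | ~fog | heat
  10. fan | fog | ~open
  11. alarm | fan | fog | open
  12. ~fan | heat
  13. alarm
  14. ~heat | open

Unit clause (alarm) forces alarm = True.
Set fog = False.
  then (fog | heat) forces heat = True.
  then (~heat | open) forces open = True.
  then (fan | fog | ~heat) forces fan = True.
All clauses satisfied.

fog=F; heat=T; fan=T; open=T; alarm=T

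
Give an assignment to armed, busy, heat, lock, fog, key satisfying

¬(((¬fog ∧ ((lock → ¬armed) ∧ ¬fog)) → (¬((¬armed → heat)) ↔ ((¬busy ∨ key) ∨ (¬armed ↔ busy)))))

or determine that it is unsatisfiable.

armed = True, busy = False, heat = False, lock = False, fog = False, key = False

  ¬(((¬fog ∧ ((lock → ¬armed) ∧ ¬fog)) → (¬((¬armed → heat)) ↔ ((¬busy ∨ key) ∨ (¬armed ↔ busy))))) = True
    (¬fog ∧ ((lock → ¬armed) ∧ ¬fog)) → (¬((¬armed → heat)) ↔ ((¬busy ∨ key) ∨ (¬armed ↔ busy))) = False
      ¬fog ∧ ((lock → ¬armed) ∧ ¬fog) = True
        ¬fog = True
        (lock → ¬armed) ∧ ¬fog = True
          lock → ¬armed = True
            ¬armed = False
          ¬fog = True
      ¬((¬armed → heat)) ↔ ((¬busy ∨ key) ∨ (¬armed ↔ busy)) = False
        ¬((¬armed → heat)) = False
          ¬armed → heat = True
            ¬armed = False
        (¬busy ∨ key) ∨ (¬armed ↔ busy) = True
          ¬busy ∨ key = True
            ¬busy = True
          ¬armed ↔ busy = True
            ¬armed = False
The formula evaluates to True.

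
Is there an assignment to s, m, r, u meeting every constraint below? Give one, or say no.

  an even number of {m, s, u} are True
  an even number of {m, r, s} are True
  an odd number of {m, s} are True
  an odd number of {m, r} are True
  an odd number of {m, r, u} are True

Adding constraints 1, 3, 4, 5 mod 2: every variable appears an even number of times on the left, so the left side is 0.
But the right sides sum to 1 (mod 2). 0 ≠ 1 — the system is inconsistent.

UNSATISFIABLE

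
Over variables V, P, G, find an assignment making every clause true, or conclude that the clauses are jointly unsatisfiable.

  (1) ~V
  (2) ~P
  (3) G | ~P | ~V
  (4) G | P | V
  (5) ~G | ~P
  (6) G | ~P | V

V = False; P = False; G = True

Unit clause (~V) forces V = False.
Unit clause (~P) forces P = False.
In (G | P | V) only G is left, so G = True.
Check each clause:
  (~V): ~V holds.
  (~P): ~P holds.
  (G | ~P | ~V): G holds.
  (G | P | V): G holds.
  (~G | ~P): ~P holds.
  (G | ~P | V): G holds.
All clauses satisfied.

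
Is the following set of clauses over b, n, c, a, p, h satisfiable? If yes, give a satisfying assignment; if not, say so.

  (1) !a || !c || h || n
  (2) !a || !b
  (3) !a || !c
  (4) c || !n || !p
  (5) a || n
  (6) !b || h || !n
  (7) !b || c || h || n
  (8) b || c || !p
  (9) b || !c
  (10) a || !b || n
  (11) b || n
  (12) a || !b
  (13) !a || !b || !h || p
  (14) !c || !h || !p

b: False, n: True, c: False, a: True, p: False, h: True

Try b = True:
  (!a || !b) forces a = False.
  clause (a || !b) is falsified — backtrack.
So b = False.
  then (b || !c) forces c = False.
  then (b || n) forces n = True.
  then (c || !n || !p) forces p = False.
Set a = True.
Set h = True.
All clauses satisfied.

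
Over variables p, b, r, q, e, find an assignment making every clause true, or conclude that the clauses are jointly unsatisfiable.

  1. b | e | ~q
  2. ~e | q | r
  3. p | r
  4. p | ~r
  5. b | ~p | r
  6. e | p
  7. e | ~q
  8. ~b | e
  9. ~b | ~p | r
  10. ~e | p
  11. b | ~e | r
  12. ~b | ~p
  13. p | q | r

Try p = False:
  (p | r) forces r = True.
  clause (p | ~r) is falsified — backtrack.
So p = True.
  then (~b | ~p) forces b = False.
  then (b | ~p | r) forces r = True.
Set q = False.
Set e = False.
All clauses satisfied.

p = True, b = False, r = True, q = False, e = False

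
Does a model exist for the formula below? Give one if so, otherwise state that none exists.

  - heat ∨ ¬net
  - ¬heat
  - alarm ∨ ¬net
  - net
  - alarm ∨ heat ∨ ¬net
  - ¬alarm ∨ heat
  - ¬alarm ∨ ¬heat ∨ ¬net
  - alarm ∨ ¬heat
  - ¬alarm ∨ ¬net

Case heat = True:
  Clause (¬heat) is falsified — contradiction.
Case heat = False:
  (heat ∨ ¬net) forces net = False.
  Clause (net) is falsified — contradiction.
Both cases fail, so the formula is unsatisfiable.

Unsatisfiable — no assignment works.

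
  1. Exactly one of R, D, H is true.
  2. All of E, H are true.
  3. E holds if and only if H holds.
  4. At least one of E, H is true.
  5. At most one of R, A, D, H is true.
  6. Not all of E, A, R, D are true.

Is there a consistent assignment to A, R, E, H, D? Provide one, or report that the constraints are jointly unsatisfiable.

A = False, R = False, E = True, H = True, D = False

  (1) {R, D, H}: 1 true — exactly one ✓
  (2) {E, H}: all 2 true ✓
  (3) E=T, H=T — same ✓
  (4) {E, H}: 2 true — at least one ✓
  (5) {R, A, D, H}: 1 true — at most one ✓
  (6) {E, A, R, D}: 1/4 true — not all ✓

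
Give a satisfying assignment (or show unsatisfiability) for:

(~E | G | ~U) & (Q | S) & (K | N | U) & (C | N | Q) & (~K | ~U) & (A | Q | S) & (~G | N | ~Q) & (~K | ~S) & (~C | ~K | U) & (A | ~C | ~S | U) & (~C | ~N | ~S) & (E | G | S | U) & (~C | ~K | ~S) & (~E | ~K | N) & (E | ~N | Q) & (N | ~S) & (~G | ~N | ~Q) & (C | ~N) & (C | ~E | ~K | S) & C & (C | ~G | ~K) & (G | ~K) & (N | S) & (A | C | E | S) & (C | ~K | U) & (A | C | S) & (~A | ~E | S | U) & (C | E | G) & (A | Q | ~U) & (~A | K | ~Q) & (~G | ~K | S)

Unit clause (C) forces C = True.
Set A = False.
Try Q = False:
  (Q | S) forces S = True.
  (~K | ~S) forces K = False.
  (A | ~C | ~S | U) forces U = True.
  clause (A | Q | ~U) is falsified — backtrack.
So Q = True.
Try S = True:
  (~K | ~S) forces K = False.
  (A | ~C | ~S | U) forces U = True.
  (~C | ~N | ~S) forces N = False.
  clause (N | ~S) is falsified — backtrack.
So S = False.
  then (N | S) forces N = True.
  then (~G | ~N | ~Q) forces G = False.
  then (G | ~K) forces K = False.
Set U = False.
  then (E | G | S | U) forces E = True.
All clauses satisfied.

A=F; Q=T; S=F; N=T; G=F; K=F; U=F; E=T; C=T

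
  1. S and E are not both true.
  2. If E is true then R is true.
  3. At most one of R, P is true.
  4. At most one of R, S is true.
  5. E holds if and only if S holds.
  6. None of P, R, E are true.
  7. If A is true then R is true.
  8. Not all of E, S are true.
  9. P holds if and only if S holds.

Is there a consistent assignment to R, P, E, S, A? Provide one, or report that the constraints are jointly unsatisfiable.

R = False, P = False, E = False, S = False, A = False

  (1) S=F, E=F — not both ✓
  (2) E=F ⇒ R: vacuous ✓
  (3) {R, P}: 0 true — at most one ✓
  (4) {R, S}: 0 true — at most one ✓
  (5) E=F, S=F — same ✓
  (6) {P, R, E}: 0 true — none ✓
  (7) A=F ⇒ R: vacuous ✓
  (8) {E, S}: 0/2 true — not all ✓
  (9) P=F, S=F — same ✓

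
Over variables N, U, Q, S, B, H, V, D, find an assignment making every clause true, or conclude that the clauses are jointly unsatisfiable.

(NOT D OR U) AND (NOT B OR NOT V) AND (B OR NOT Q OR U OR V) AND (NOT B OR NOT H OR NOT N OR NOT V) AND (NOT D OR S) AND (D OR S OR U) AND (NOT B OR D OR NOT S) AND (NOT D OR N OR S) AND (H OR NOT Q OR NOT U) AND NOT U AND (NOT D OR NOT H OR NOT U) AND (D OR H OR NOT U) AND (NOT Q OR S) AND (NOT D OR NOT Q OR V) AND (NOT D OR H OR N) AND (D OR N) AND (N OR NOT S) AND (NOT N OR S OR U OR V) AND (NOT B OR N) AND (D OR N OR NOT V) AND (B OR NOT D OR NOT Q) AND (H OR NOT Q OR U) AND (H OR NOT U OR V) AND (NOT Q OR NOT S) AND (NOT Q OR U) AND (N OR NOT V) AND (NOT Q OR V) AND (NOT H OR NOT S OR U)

Unit clause (NOT U) forces U = False.
In (NOT Q OR U) only NOT Q is left, so Q = False.
In (NOT D OR U) only NOT D is left, so D = False.
In (D OR S OR U) only S is left, so S = True.
In (NOT B OR D OR NOT S) only NOT B is left, so B = False.
In (D OR N) only N is left, so N = True.
In (NOT H OR NOT S OR U) only NOT H is left, so H = False.
Set V = False.
All clauses satisfied.

N: True, U: False, Q: False, S: True, B: False, H: False, V: False, D: False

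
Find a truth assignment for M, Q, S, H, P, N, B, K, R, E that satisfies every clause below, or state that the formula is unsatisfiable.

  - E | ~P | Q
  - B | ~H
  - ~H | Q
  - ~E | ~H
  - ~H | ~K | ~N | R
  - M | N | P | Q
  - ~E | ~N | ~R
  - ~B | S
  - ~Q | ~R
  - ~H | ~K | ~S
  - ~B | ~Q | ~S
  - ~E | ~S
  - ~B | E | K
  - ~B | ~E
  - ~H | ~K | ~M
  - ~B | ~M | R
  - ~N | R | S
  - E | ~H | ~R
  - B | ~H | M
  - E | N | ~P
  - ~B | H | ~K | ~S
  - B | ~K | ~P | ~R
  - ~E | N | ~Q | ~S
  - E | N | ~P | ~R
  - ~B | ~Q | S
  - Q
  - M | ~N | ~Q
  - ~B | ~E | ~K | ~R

M=T, Q=T, S=T, H=F, P=F, N=F, B=F, K=F, R=F, E=F

Unit clause (Q) forces Q = True.
In (~Q | ~R) only ~R is left, so R = False.
Set M = True.
  then (~B | ~M | R) forces B = False.
  then (B | ~H) forces H = False.
Set S = True.
  then (~E | ~S) forces E = False.
Set P = False.
Set N = False.
Set K = False.
All clauses satisfied.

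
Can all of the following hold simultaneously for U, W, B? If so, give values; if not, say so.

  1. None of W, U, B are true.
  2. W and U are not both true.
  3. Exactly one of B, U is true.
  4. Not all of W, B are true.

Case U = True:
  Constraint (1) is violated (U=T) — contradiction.
Case U = False:
  (1) forces W = False.
  (1) forces B = False.
  Constraint (3) is violated (B=F, U=F) — contradiction.
Both cases fail — unsatisfiable.

UNSATISFIABLE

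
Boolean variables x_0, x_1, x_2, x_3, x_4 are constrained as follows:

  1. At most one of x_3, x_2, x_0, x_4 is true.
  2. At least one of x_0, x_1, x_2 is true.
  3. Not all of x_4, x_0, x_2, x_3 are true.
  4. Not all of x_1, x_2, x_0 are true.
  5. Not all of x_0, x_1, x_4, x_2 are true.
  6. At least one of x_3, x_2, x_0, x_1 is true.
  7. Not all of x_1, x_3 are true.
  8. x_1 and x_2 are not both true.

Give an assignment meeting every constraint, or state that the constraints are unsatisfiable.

x_0 = True, x_1 = True, x_2 = False, x_3 = False, x_4 = False

  (1) {x_3, x_2, x_0, x_4}: 1 true — at most one ✓
  (2) {x_0, x_1, x_2}: 2 true — at least one ✓
  (3) {x_4, x_0, x_2, x_3}: 1/4 true — not all ✓
  (4) {x_1, x_2, x_0}: 2/3 true — not all ✓
  (5) {x_0, x_1, x_4, x_2}: 2/4 true — not all ✓
  (6) {x_3, x_2, x_0, x_1}: 2 true — at least one ✓
  (7) {x_1, x_3}: 1/2 true — not all ✓
  (8) x_1=T, x_2=F — not both ✓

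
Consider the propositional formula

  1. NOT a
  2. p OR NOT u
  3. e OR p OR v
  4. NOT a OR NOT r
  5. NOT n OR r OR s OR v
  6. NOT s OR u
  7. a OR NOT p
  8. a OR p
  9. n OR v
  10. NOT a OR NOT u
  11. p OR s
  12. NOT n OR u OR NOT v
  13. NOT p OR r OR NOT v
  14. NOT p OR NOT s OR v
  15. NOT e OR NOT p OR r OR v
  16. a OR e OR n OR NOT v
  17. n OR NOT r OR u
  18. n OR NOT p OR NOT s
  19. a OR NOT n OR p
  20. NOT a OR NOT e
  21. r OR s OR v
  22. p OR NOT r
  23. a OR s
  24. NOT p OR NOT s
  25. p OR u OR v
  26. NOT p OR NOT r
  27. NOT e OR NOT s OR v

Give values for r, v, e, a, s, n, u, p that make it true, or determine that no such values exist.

Case a = True:
  Clause (NOT a) is falsified — contradiction.
Case a = False:
  (a OR NOT p) forces p = False.
  Clause (a OR p) is falsified — contradiction.
Both cases fail, so the formula is unsatisfiable.

Unsatisfiable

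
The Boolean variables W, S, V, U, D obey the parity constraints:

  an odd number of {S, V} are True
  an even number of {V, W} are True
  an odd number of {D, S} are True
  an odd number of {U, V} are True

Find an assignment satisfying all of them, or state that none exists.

W: True, S: False, V: True, U: False, D: True

{S, V}: 1 true → odd ✓
{V, W}: 2 true → even ✓
{D, S}: 1 true → odd ✓
{U, V}: 1 true → odd ✓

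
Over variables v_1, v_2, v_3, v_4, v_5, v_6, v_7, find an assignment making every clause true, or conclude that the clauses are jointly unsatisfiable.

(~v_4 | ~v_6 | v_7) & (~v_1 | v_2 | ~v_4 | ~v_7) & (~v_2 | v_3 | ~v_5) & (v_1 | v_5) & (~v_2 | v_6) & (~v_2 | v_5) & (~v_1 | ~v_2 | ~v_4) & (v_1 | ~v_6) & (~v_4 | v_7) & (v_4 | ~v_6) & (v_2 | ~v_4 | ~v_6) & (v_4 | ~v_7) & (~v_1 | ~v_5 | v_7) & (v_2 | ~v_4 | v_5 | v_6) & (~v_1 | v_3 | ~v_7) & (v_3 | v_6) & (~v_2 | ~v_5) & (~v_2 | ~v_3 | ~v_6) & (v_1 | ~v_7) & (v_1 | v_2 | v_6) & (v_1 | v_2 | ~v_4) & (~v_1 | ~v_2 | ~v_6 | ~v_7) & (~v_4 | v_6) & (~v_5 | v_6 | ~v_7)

Try v_1 = False:
  (v_1 | v_5) forces v_5 = True.
  (v_1 | ~v_6) forces v_6 = False.
  (~v_2 | v_6) forces v_2 = False.
  clause (v_1 | v_2 | v_6) is falsified — backtrack.
So v_1 = True.
Set v_2 = False.
Set v_3 = True.
Set v_4 = False.
  then (v_4 | ~v_6) forces v_6 = False.
  then (v_4 | ~v_7) forces v_7 = False.
  then (~v_1 | ~v_5 | v_7) forces v_5 = False.
All clauses satisfied.

v_1 = True; v_2 = False; v_3 = True; v_4 = False; v_5 = False; v_6 = False; v_7 = False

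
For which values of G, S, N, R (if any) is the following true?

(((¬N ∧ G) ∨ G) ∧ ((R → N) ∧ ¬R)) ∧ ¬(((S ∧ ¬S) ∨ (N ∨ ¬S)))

G = True, S = True, N = False, R = False

  ((¬N ∧ G) ∨ G) ∧ ((R → N) ∧ ¬R) = True
    (¬N ∧ G) ∨ G = True
      ¬N ∧ G = True
        ¬N = True
    (R → N) ∧ ¬R = True
      R → N = True
      ¬R = True
  ¬(((S ∧ ¬S) ∨ (N ∨ ¬S))) = True
    (S ∧ ¬S) ∨ (N ∨ ¬S) = False
      S ∧ ¬S = False
        ¬S = False
      N ∨ ¬S = False
        ¬S = False
Both conjuncts True, so the formula holds.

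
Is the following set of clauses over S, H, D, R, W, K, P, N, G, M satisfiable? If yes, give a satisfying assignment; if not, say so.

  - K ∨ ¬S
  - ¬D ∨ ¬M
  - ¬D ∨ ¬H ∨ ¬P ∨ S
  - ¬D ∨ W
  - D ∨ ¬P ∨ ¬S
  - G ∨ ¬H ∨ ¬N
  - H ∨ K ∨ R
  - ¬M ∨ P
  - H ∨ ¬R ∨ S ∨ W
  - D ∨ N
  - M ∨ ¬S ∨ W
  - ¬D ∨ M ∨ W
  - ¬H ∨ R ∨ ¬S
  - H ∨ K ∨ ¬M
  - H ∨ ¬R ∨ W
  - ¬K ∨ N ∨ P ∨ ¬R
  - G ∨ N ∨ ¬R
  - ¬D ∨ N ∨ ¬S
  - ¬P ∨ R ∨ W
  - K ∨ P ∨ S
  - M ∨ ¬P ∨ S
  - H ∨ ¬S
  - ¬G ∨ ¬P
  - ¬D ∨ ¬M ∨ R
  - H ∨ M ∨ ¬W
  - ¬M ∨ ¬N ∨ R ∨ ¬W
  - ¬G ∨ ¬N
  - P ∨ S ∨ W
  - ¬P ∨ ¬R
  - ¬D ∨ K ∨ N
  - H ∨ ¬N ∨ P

S = False; H = True; D = True; R = False; W = True; K = True; P = False; N = False; G = True; M = False

Set S = False.
Set H = True.
Set D = True.
  then (¬D ∨ ¬M) forces M = False.
  then (¬D ∨ ¬H ∨ ¬P ∨ S) forces P = False.
  then (¬D ∨ W) forces W = True.
  then (K ∨ P ∨ S) forces K = True.
Try R = True:
  (¬K ∨ N ∨ P ∨ ¬R) forces N = True.
  (G ∨ ¬H ∨ ¬N) forces G = True.
  clause (¬G ∨ ¬N) is falsified — backtrack.
So R = False.
Set N = False.
Set G = True.
All clauses satisfied.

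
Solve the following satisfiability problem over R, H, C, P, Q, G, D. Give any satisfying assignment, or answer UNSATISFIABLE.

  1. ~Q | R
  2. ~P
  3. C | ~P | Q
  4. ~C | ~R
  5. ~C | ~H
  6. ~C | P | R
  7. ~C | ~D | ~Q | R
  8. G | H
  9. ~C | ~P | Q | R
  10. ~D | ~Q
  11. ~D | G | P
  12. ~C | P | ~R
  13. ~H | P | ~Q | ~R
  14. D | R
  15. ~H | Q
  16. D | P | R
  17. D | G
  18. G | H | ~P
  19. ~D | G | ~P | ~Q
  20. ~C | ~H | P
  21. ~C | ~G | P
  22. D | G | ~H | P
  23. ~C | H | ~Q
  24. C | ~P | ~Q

Unit clause (~P) forces P = False.
Set R = True.
  then (~C | ~R) forces C = False.
Set H = False.
  then (G | H) forces G = True.
Set Q = False.
Set D = False.
All clauses satisfied.

R = True, H = False, C = False, P = False, Q = False, G = True, D = False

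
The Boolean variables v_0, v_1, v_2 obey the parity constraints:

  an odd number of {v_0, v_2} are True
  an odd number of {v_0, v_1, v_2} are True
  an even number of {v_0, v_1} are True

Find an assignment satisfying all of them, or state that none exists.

v_0 = False, v_1 = False, v_2 = True

{v_0, v_2}: 1 true → odd ✓
{v_0, v_1, v_2}: 1 true → odd ✓
{v_0, v_1}: 0 true → even ✓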